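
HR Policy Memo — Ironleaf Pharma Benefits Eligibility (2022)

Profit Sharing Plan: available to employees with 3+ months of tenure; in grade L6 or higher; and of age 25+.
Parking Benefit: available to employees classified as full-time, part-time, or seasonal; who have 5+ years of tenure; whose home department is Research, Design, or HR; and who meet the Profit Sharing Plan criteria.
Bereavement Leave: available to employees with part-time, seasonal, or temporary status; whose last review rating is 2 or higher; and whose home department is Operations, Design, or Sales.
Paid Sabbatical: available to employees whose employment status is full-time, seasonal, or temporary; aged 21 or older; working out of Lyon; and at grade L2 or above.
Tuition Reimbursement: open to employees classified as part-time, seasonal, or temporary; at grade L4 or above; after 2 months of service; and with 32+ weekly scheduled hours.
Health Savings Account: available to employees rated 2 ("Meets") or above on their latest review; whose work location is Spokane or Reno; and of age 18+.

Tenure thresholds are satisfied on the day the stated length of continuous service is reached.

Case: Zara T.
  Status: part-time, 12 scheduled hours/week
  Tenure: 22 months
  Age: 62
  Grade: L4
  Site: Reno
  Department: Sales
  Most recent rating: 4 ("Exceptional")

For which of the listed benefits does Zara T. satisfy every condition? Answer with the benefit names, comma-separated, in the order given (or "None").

Profit Sharing Plan — service 22 months ≥ 3 months ✓; grade L4 < L6 ✗ → not eligible.
Parking Benefit — status part-time ✓; service 22 months < 5 years (≈1825 days) ✗ → not eligible.
Bereavement Leave — status part-time ✓; rating 4 ≥ 2 ✓; dept Sales ✓ → eligible.
Paid Sabbatical — status part-time ✗ (requires full-time, seasonal, or temporary) → not eligible.
Tuition Reimbursement — status part-time ✓; grade L4 ≥ L4 ✓; service 22 months ≥ 2 months ✓; 12 hrs/wk < 32 ✗ → not eligible.
Health Savings Account — rating 4 ≥ 2 ✓; site Reno ✓; age 62 ≥ 18 ✓ → eligible.

Bereavement Leave, Health Savings Account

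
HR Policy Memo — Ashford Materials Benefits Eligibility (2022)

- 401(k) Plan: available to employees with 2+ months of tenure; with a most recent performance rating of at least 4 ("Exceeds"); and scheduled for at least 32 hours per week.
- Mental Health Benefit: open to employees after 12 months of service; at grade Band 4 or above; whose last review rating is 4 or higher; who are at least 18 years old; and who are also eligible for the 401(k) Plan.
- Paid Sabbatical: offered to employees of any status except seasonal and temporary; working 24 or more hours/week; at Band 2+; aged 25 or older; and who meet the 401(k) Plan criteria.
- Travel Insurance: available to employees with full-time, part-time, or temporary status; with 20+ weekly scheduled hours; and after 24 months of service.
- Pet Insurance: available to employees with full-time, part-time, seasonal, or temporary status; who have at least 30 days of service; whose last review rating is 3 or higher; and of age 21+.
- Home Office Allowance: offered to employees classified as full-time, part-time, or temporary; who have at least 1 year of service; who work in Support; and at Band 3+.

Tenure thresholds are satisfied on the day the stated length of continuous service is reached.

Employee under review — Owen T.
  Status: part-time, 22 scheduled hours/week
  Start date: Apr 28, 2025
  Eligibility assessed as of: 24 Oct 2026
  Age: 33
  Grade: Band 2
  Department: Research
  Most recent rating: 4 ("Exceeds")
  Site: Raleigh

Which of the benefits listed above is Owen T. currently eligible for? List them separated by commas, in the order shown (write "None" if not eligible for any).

Service from Apr 28, 2025 to 24 Oct 2026: 544 days.
401(k) Plan — service 544 days ≥ 2 months (≈60 days) ✓; rating 4 ≥ 4 ✓; 22 hrs/wk < 32 ✗ → not eligible.
Mental Health Benefit — service 544 days ≥ 12 months (≈360 days) ✓; grade Band 2 < Band 4 ✗ → not eligible.
Paid Sabbatical — status part-time ✓ (not excluded); 22 hrs/wk < 24 ✗ → not eligible.
Travel Insurance — status part-time ✓; 22 hrs/wk ≥ 20 ✓; service 544 days < 24 months (≈720 days) ✗ → not eligible.
Pet Insurance — status part-time ✓; service 544 days ≥ 30 days ✓; rating 4 ≥ 3 ✓; age 33 ≥ 21 ✓ → eligible.
Home Office Allowance — status part-time ✓; service 544 days ≥ 1 year (≈365 days) ✓; dept Research ✗ → not eligible.

Pet Insurance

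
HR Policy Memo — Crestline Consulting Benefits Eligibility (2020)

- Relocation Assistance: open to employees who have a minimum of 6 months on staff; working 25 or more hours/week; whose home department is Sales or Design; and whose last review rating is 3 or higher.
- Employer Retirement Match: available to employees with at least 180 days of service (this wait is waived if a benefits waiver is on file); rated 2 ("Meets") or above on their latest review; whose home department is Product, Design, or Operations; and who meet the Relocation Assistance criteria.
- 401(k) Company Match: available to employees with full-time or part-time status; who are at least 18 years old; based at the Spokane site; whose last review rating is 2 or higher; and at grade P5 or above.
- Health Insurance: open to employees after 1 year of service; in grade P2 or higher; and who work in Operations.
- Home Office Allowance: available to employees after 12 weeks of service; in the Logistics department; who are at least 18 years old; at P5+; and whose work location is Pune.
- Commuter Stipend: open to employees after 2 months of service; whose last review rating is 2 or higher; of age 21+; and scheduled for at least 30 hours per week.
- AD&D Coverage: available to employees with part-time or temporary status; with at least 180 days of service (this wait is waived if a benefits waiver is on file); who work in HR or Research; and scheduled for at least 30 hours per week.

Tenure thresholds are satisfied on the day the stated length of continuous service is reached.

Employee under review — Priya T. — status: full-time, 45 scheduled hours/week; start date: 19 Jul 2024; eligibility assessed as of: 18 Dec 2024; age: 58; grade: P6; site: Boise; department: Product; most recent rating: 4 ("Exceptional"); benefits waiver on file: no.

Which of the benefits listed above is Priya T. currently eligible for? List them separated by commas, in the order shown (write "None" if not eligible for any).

Service from 19 Jul 2024 to 18 Dec 2024: 152 days.
Relocation Assistance — service 152 days < 6 months (≈180 days) ✗ → not eligible.
Employer Retirement Match — no waiver, service 152 days < 180 days ✗ → not eligible.
401(k) Company Match — status full-time ✓; age 58 ≥ 18 ✓; site Boise ✗ (not Spokane) → not eligible.
Health Insurance — service 152 days < 1 year (≈365 days) ✗ → not eligible.
Home Office Allowance — service 152 days ≥ 12 weeks (≈84 days) ✓; dept Product ✗ → not eligible.
Commuter Stipend — service 152 days ≥ 2 months (≈60 days) ✓; rating 4 ≥ 2 ✓; age 58 ≥ 21 ✓; 45 hrs/wk ≥ 30 ✓ → eligible.
AD&D Coverage — status full-time ✗ (requires part-time or temporary) → not eligible.

Commuter Stipend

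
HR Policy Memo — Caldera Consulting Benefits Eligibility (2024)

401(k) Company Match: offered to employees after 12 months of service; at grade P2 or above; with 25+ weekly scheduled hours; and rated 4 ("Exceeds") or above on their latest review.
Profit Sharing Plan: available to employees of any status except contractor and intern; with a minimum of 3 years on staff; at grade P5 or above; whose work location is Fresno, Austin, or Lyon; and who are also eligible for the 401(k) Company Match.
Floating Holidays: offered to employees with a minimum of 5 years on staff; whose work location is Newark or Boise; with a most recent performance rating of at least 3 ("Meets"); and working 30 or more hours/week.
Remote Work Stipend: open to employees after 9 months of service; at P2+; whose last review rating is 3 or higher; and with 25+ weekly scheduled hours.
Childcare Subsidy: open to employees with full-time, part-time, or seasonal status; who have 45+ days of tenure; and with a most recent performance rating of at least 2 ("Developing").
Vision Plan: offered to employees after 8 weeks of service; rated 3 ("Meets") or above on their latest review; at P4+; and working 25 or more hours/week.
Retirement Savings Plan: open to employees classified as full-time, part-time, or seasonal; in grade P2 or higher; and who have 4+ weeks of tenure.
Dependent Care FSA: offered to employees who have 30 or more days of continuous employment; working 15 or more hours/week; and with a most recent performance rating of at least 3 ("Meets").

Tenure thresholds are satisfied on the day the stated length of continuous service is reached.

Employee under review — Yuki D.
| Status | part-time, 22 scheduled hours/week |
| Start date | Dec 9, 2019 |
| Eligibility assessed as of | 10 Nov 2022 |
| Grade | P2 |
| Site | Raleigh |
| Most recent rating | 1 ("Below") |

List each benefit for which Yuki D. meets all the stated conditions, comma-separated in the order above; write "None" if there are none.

Retirement Savings Plan

Service from Dec 9, 2019 to 10 Nov 2022: 1067 days.
401(k) Company Match — service 1067 days ≥ 12 months (≈360 days) ✓; grade P2 ≥ P2 ✓; 22 hrs/wk < 25 ✗ → not eligible.
Profit Sharing Plan — status part-time ✓ (not excluded); service 1067 days < 3 years (≈1095 days) ✗ → not eligible.
Floating Holidays — service 1067 days < 5 years (≈1825 days) ✗ → not eligible.
Remote Work Stipend — service 1067 days ≥ 9 months (≈270 days) ✓; grade P2 ≥ P2 ✓; rating 1 < 3 ✗ → not eligible.
Childcare Subsidy — status part-time ✓; service 1067 days ≥ 45 days ✓; rating 1 < 2 ✗ → not eligible.
Vision Plan — service 1067 days ≥ 8 weeks (≈56 days) ✓; rating 1 < 3 ✗ → not eligible.
Retirement Savings Plan — status part-time ✓; grade P2 ≥ P2 ✓; service 1067 days ≥ 4 weeks (≈28 days) ✓ → eligible.
Dependent Care FSA — service 1067 days ≥ 30 days ✓; 22 hrs/wk ≥ 15 ✓; rating 1 < 3 ✗ → not eligible.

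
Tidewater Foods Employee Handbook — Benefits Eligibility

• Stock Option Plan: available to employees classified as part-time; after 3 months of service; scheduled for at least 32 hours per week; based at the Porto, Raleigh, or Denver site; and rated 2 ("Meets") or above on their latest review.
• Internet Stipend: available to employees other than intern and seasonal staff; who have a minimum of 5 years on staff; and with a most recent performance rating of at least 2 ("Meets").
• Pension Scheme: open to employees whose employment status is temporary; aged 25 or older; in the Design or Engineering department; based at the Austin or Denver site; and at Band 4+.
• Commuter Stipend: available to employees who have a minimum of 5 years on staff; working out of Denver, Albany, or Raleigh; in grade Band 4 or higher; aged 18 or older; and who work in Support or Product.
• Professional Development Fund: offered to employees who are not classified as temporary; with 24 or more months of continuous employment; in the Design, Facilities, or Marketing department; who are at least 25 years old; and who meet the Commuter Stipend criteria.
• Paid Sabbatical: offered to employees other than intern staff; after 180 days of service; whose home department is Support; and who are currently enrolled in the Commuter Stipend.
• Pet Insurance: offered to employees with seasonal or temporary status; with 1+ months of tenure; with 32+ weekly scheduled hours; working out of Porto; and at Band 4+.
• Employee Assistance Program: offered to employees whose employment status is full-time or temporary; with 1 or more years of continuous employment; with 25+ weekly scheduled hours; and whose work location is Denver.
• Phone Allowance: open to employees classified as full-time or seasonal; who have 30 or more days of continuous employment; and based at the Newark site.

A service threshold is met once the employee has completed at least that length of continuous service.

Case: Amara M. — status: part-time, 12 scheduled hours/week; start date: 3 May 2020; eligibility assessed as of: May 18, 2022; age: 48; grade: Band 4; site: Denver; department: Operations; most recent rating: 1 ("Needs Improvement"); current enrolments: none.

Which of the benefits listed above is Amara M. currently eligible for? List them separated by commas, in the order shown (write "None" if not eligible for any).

None

Service from 3 May 2020 to May 18, 2022: 745 days.
Stock Option Plan — status part-time ✓; service 745 days ≥ 3 months (≈90 days) ✓; 12 hrs/wk < 32 ✗ → not eligible.
Internet Stipend — status part-time ✓ (not excluded); service 745 days < 5 years (≈1825 days) ✗ → not eligible.
Pension Scheme — status part-time ✗ (requires temporary) → not eligible.
Commuter Stipend — service 745 days < 5 years (≈1825 days) ✗ → not eligible.
Professional Development Fund — status part-time ✓ (not excluded); service 745 days ≥ 24 months (≈720 days) ✓; dept Operations ✗ → not eligible.
Paid Sabbatical — status part-time ✓ (not excluded); service 745 days ≥ 180 days ✓; dept Operations ✗ → not eligible.
Pet Insurance — status part-time ✗ (requires seasonal or temporary) → not eligible.
Employee Assistance Program — status part-time ✗ (requires full-time or temporary) → not eligible.
Phone Allowance — status part-time ✗ (requires full-time or seasonal) → not eligible.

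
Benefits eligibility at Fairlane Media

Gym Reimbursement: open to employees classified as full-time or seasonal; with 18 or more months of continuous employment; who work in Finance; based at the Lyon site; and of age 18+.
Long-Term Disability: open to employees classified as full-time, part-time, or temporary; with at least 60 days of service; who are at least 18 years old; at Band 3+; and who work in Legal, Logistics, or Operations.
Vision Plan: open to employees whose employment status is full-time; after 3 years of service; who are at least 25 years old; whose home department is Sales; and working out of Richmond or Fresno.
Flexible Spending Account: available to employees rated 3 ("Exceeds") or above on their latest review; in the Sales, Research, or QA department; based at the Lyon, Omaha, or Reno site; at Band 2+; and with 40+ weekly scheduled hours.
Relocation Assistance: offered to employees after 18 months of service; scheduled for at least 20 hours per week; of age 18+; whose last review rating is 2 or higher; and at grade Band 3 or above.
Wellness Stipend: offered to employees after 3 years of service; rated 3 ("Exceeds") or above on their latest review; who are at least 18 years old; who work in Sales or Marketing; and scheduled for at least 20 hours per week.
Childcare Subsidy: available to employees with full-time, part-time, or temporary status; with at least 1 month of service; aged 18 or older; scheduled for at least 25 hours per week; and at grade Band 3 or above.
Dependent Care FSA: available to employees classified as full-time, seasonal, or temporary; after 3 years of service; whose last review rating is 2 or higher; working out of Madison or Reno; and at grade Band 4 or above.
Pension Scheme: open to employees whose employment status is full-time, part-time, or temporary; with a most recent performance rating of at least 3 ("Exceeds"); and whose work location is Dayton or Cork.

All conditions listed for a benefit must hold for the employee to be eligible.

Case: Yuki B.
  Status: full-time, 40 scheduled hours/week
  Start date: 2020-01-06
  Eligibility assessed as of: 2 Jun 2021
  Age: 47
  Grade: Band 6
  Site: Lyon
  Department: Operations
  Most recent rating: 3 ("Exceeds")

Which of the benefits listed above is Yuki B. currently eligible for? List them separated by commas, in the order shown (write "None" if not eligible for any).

Long-Term Disability, Childcare Subsidy

Service from 2020-01-06 to 2 Jun 2021: 513 days.
Gym Reimbursement — status full-time ✓; service 513 days < 18 months (≈540 days) ✗ → not eligible.
Long-Term Disability — status full-time ✓; service 513 days ≥ 60 days ✓; age 47 ≥ 18 ✓; grade Band 6 ≥ Band 3 ✓; dept Operations ✓ → eligible.
Vision Plan — status full-time ✓; service 513 days < 3 years (≈1095 days) ✗ → not eligible.
Flexible Spending Account — rating 3 ≥ 3 ✓; dept Operations ✗ → not eligible.
Relocation Assistance — service 513 days < 18 months (≈540 days) ✗ → not eligible.
Wellness Stipend — service 513 days < 3 years (≈1095 days) ✗ → not eligible.
Childcare Subsidy — status full-time ✓; service 513 days ≥ 1 month (≈30 days) ✓; age 47 ≥ 18 ✓; 40 hrs/wk ≥ 25 ✓; grade Band 6 ≥ Band 3 ✓ → eligible.
Dependent Care FSA — status full-time ✓; service 513 days < 3 years (≈1095 days) ✗ → not eligible.
Pension Scheme — status full-time ✓; rating 3 ≥ 3 ✓; site Lyon ✗ (not Dayton or Cork) → not eligible.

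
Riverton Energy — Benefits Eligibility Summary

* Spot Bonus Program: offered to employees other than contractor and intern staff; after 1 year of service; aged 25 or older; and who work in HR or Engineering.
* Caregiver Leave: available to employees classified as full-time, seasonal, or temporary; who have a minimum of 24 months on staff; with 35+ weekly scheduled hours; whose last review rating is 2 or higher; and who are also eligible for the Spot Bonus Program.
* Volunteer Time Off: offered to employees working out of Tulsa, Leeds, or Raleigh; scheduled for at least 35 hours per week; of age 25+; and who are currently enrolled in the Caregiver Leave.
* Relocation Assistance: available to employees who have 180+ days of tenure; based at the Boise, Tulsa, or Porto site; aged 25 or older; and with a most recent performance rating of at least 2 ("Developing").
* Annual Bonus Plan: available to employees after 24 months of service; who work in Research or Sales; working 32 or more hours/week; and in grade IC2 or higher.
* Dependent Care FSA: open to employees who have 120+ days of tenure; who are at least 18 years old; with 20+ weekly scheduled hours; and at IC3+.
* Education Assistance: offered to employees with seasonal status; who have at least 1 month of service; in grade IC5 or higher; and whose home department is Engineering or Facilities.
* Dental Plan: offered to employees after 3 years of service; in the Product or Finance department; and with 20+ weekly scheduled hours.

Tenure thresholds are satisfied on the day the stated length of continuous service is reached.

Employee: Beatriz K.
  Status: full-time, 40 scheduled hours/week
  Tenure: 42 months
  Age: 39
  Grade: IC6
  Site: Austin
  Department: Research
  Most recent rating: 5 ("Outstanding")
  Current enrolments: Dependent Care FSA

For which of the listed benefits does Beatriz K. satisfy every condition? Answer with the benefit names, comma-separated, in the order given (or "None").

Spot Bonus Program — status full-time ✓ (not excluded); service 42 months ≥ 1 year (≈365 days) ✓; age 39 ≥ 25 ✓; dept Research ✗ → not eligible.
Caregiver Leave — status full-time ✓; service 42 months ≥ 24 months ✓; 40 hrs/wk ≥ 35 ✓; rating 5 ≥ 2 ✓; not eligible for Spot Bonus Program ✗ → not eligible.
Volunteer Time Off — site Austin ✗ (not Tulsa, Leeds, or Raleigh) → not eligible.
Relocation Assistance — service 42 months ≥ 180 days ✓; site Austin ✗ (not Boise, Tulsa, or Porto) → not eligible.
Annual Bonus Plan — service 42 months ≥ 24 months ✓; dept Research ✓; 40 hrs/wk ≥ 32 ✓; grade IC6 ≥ IC2 ✓ → eligible.
Dependent Care FSA — service 42 months ≥ 120 days ✓; age 39 ≥ 18 ✓; 40 hrs/wk ≥ 20 ✓; grade IC6 ≥ IC3 ✓ → eligible.
Education Assistance — status full-time ✗ (requires seasonal) → not eligible.
Dental Plan — service 42 months ≥ 3 years (≈1095 days) ✓; dept Research ✗ → not eligible.

Annual Bonus Plan, Dependent Care FSA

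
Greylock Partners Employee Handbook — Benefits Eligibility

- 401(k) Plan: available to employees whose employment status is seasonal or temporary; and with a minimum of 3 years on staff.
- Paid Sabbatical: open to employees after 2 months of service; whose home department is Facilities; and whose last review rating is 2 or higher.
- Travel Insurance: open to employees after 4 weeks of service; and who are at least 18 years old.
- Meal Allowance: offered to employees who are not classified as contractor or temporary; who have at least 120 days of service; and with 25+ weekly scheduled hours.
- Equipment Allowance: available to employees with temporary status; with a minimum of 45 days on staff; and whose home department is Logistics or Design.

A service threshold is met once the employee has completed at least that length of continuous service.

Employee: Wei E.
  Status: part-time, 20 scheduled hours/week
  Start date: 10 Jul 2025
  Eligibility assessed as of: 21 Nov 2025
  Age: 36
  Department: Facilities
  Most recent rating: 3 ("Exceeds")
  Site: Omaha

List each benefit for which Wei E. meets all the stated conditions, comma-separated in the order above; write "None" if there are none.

Paid Sabbatical, Travel Insurance

Service from 10 Jul 2025 to 21 Nov 2025: 134 days.
401(k) Plan — status part-time ✗ (requires seasonal or temporary) → not eligible.
Paid Sabbatical — service 134 days ≥ 2 months (≈60 days) ✓; dept Facilities ✓; rating 3 ≥ 2 ✓ → eligible.
Travel Insurance — service 134 days ≥ 4 weeks (≈28 days) ✓; age 36 ≥ 18 ✓ → eligible.
Meal Allowance — status part-time ✓ (not excluded); service 134 days ≥ 120 days ✓; 20 hrs/wk < 25 ✗ → not eligible.
Equipment Allowance — status part-time ✗ (requires temporary) → not eligible.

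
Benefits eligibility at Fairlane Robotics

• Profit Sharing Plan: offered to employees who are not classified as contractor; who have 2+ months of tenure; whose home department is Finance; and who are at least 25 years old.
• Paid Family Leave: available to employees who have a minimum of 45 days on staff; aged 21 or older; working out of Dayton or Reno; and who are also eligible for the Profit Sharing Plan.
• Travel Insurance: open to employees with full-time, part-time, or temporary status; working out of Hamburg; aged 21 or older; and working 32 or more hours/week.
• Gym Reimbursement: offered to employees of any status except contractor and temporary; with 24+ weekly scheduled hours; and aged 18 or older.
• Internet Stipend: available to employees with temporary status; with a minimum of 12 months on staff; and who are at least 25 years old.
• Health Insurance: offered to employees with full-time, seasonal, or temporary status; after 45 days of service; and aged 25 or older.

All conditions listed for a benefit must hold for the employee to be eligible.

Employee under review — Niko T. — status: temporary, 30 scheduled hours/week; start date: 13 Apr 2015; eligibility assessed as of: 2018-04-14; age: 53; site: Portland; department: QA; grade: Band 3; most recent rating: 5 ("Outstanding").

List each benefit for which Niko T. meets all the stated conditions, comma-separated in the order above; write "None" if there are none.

Service from 13 Apr 2015 to 2018-04-14: 1097 days.
Profit Sharing Plan — status temporary ✓ (not excluded); service 1097 days ≥ 2 months (≈60 days) ✓; dept QA ✗ → not eligible.
Paid Family Leave — service 1097 days ≥ 45 days ✓; age 53 ≥ 21 ✓; site Portland ✗ (not Dayton or Reno) → not eligible.
Travel Insurance — status temporary ✓; site Portland ✗ (not Hamburg) → not eligible.
Gym Reimbursement — status temporary ✗ (excluded) → not eligible.
Internet Stipend — status temporary ✓; service 1097 days ≥ 12 months (≈360 days) ✓; age 53 ≥ 25 ✓ → eligible.
Health Insurance — status temporary ✓; service 1097 days ≥ 45 days ✓; age 53 ≥ 25 ✓ → eligible.

Internet Stipend, Health Insurance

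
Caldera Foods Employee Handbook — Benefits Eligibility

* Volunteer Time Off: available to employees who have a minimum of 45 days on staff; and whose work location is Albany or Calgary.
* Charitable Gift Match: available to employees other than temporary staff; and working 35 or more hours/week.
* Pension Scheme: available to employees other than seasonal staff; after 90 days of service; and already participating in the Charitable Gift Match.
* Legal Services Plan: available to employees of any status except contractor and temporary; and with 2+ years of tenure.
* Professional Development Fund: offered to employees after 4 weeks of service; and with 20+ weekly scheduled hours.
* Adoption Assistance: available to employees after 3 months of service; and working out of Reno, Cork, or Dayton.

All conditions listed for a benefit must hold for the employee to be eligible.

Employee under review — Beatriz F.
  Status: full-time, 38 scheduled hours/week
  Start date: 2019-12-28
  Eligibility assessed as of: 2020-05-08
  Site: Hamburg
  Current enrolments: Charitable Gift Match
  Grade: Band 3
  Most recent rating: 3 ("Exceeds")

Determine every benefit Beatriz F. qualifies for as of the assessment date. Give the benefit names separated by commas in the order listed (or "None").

Charitable Gift Match, Pension Scheme, Professional Development Fund

Service from 2019-12-28 to 2020-05-08: 132 days.
Volunteer Time Off — service 132 days ≥ 45 days ✓; site Hamburg ✗ (not Albany or Calgary) → not eligible.
Charitable Gift Match — status full-time ✓ (not excluded); 38 hrs/wk ≥ 35 ✓ → eligible.
Pension Scheme — status full-time ✓ (not excluded); service 132 days ≥ 90 days ✓; enrolled in Charitable Gift Match ✓ → eligible.
Legal Services Plan — status full-time ✓ (not excluded); service 132 days < 2 years (≈730 days) ✗ → not eligible.
Professional Development Fund — service 132 days ≥ 4 weeks (≈28 days) ✓; 38 hrs/wk ≥ 20 ✓ → eligible.
Adoption Assistance — service 132 days ≥ 3 months (≈90 days) ✓; site Hamburg ✗ (not Reno, Cork, or Dayton) → not eligible.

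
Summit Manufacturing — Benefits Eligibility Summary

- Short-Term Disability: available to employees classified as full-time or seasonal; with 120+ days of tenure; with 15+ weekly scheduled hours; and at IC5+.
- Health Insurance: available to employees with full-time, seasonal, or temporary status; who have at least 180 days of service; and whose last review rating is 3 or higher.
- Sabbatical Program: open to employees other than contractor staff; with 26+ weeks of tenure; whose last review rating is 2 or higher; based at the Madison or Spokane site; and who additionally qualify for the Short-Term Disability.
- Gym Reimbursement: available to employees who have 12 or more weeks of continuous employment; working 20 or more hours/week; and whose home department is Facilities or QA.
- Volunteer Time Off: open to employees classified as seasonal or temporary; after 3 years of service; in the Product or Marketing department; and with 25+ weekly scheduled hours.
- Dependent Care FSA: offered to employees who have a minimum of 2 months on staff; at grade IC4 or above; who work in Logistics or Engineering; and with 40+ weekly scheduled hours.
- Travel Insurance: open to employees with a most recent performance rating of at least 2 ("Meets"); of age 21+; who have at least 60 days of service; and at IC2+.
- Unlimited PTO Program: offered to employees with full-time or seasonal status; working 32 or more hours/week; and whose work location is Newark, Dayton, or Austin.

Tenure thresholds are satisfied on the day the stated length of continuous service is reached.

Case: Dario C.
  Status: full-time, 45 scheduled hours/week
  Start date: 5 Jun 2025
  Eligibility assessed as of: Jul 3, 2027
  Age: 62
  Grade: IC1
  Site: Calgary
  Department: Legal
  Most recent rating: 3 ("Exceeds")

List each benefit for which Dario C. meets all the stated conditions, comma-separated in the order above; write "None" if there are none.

Health Insurance

Service from 5 Jun 2025 to Jul 3, 2027: 758 days.
Short-Term Disability — status full-time ✓; service 758 days ≥ 120 days ✓; 45 hrs/wk ≥ 15 ✓; grade IC1 < IC5 ✗ → not eligible.
Health Insurance — status full-time ✓; service 758 days ≥ 180 days ✓; rating 3 ≥ 3 ✓ → eligible.
Sabbatical Program — status full-time ✓ (not excluded); service 758 days ≥ 26 weeks (≈182 days) ✓; rating 3 ≥ 2 ✓; site Calgary ✗ (not Madison or Spokane) → not eligible.
Gym Reimbursement — service 758 days ≥ 12 weeks (≈84 days) ✓; 45 hrs/wk ≥ 20 ✓; dept Legal ✗ → not eligible.
Volunteer Time Off — status full-time ✗ (requires seasonal or temporary) → not eligible.
Dependent Care FSA — service 758 days ≥ 2 months (≈60 days) ✓; grade IC1 < IC4 ✗ → not eligible.
Travel Insurance — rating 3 ≥ 2 ✓; age 62 ≥ 21 ✓; service 758 days ≥ 60 days ✓; grade IC1 < IC2 ✗ → not eligible.
Unlimited PTO Program — status full-time ✓; 45 hrs/wk ≥ 32 ✓; site Calgary ✗ (not Newark, Dayton, or Austin) → not eligible.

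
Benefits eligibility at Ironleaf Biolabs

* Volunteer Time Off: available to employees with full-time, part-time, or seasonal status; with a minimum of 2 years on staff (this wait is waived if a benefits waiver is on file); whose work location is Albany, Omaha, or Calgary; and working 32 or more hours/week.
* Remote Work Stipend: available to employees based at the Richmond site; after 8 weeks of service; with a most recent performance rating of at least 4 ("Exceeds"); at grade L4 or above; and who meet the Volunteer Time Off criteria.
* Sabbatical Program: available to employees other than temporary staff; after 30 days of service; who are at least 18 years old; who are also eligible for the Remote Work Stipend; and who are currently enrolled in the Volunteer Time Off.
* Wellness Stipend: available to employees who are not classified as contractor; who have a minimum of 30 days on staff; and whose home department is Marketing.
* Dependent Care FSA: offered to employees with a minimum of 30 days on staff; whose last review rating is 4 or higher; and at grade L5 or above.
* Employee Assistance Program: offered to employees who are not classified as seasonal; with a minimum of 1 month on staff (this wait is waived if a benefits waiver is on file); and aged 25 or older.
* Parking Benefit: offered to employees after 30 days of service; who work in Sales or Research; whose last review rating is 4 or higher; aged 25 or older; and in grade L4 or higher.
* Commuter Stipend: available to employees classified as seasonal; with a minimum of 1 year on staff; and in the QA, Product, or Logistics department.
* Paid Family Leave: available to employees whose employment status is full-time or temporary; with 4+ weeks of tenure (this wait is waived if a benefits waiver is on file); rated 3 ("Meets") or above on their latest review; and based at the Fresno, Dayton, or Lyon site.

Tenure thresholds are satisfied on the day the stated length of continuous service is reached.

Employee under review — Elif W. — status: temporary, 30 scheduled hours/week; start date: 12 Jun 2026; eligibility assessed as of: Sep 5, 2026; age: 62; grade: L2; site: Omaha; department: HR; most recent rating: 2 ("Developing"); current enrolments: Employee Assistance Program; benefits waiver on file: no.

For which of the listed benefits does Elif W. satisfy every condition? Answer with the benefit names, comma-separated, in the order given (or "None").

Service from 12 Jun 2026 to Sep 5, 2026: 85 days.
Volunteer Time Off — status temporary ✗ (requires full-time, part-time, or seasonal) → not eligible.
Remote Work Stipend — site Omaha ✗ (not Richmond) → not eligible.
Sabbatical Program — status temporary ✗ (excluded) → not eligible.
Wellness Stipend — status temporary ✓ (not excluded); service 85 days ≥ 30 days ✓; dept HR ✗ → not eligible.
Dependent Care FSA — service 85 days ≥ 30 days ✓; rating 2 < 4 ✗ → not eligible.
Employee Assistance Program — status temporary ✓ (not excluded); no waiver, service 85 days ≥ 1 month (≈30 days) ✓; age 62 ≥ 25 ✓ → eligible.
Parking Benefit — service 85 days ≥ 30 days ✓; dept HR ✗ → not eligible.
Commuter Stipend — status temporary ✗ (requires seasonal) → not eligible.
Paid Family Leave — status temporary ✓; no waiver, service 85 days ≥ 4 weeks (≈28 days) ✓; rating 2 < 3 ✗ → not eligible.

Employee Assistance Program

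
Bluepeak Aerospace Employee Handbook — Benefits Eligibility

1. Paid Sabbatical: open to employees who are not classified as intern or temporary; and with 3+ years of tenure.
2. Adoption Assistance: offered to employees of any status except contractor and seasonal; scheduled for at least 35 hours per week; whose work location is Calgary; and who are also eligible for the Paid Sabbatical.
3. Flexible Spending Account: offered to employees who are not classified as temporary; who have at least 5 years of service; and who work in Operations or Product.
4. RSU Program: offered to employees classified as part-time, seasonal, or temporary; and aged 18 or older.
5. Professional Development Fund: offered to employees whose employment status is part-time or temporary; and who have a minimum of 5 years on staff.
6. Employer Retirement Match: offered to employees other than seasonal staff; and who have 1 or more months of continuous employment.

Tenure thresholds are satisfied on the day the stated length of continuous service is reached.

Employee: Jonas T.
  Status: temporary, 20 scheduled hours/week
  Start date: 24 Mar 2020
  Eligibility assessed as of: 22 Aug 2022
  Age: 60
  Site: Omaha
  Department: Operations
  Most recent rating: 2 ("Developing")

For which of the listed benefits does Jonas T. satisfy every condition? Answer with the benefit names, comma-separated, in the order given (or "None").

RSU Program, Employer Retirement Match

Service from 24 Mar 2020 to 22 Aug 2022: 881 days.
Paid Sabbatical — status temporary ✗ (excluded) → not eligible.
Adoption Assistance — status temporary ✓ (not excluded); 20 hrs/wk < 35 ✗ → not eligible.
Flexible Spending Account — status temporary ✗ (excluded) → not eligible.
RSU Program — status temporary ✓; age 60 ≥ 18 ✓ → eligible.
Professional Development Fund — status temporary ✓; service 881 days < 5 years (≈1825 days) ✗ → not eligible.
Employer Retirement Match — status temporary ✓ (not excluded); service 881 days ≥ 1 month (≈30 days) ✓ → eligible.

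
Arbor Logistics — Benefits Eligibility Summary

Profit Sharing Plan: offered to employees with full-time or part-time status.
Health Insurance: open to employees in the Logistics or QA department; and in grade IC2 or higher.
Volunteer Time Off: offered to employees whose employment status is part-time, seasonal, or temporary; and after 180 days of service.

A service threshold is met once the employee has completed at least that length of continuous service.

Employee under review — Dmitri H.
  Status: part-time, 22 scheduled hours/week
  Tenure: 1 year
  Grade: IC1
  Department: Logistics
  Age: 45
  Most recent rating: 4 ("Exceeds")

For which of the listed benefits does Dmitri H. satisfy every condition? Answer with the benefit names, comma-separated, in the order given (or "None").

Profit Sharing Plan — status part-time ✓ → eligible.
Health Insurance — dept Logistics ✓; grade IC1 < IC2 ✗ → not eligible.
Volunteer Time Off — status part-time ✓; service 1 year ≥ 180 days ✓ → eligible.

Profit Sharing Plan, Volunteer Time Off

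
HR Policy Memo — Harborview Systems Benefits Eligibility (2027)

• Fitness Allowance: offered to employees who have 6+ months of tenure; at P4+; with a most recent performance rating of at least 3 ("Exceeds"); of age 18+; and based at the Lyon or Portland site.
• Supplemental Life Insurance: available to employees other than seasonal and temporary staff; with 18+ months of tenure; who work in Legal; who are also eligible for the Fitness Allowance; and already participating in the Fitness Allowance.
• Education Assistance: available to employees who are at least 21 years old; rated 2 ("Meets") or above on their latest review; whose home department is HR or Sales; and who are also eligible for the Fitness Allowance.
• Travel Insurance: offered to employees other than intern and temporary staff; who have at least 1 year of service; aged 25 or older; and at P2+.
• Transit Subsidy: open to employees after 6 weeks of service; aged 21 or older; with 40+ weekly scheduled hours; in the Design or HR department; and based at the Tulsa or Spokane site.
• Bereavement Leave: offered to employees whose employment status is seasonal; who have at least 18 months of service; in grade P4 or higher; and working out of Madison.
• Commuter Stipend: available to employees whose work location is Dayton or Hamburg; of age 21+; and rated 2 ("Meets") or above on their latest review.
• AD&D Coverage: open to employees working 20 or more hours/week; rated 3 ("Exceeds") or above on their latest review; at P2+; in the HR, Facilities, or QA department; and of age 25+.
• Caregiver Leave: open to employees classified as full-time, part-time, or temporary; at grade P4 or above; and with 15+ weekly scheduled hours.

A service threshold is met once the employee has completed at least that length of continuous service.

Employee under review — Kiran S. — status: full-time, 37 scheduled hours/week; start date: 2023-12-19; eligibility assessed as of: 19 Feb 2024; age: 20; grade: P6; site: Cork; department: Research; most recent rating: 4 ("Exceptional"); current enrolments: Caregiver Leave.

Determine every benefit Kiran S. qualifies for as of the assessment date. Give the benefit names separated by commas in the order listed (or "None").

Service from 2023-12-19 to 19 Feb 2024: 62 days.
Fitness Allowance — service 62 days < 6 months (≈180 days) ✗ → not eligible.
Supplemental Life Insurance — status full-time ✓ (not excluded); service 62 days < 18 months (≈540 days) ✗ → not eligible.
Education Assistance — age 20 < 21 ✗ → not eligible.
Travel Insurance — status full-time ✓ (not excluded); service 62 days < 1 year (≈365 days) ✗ → not eligible.
Transit Subsidy — service 62 days ≥ 6 weeks (≈42 days) ✓; age 20 < 21 ✗ → not eligible.
Bereavement Leave — status full-time ✗ (requires seasonal) → not eligible.
Commuter Stipend — site Cork ✗ (not Dayton or Hamburg) → not eligible.
AD&D Coverage — 37 hrs/wk ≥ 20 ✓; rating 4 ≥ 3 ✓; grade P6 ≥ P2 ✓; dept Research ✗ → not eligible.
Caregiver Leave — status full-time ✓; grade P6 ≥ P4 ✓; 37 hrs/wk ≥ 15 ✓ → eligible.

Caregiver Leave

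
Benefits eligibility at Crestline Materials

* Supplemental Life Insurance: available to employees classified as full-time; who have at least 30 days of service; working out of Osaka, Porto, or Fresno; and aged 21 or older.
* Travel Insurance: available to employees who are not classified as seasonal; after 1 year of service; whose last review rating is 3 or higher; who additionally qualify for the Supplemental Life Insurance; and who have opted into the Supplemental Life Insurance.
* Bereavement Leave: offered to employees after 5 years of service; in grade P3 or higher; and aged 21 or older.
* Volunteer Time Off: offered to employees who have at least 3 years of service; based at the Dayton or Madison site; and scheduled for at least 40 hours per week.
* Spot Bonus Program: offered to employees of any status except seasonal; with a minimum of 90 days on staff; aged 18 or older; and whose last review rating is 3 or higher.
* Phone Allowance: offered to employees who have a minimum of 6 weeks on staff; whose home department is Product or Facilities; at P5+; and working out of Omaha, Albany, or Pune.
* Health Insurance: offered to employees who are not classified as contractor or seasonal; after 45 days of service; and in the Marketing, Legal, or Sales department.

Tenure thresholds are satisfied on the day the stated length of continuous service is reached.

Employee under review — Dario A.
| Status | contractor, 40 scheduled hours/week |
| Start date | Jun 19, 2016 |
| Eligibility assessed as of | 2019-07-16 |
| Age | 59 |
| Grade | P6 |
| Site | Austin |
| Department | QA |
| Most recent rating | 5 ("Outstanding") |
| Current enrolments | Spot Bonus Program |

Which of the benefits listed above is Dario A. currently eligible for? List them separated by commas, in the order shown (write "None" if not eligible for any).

Spot Bonus Program

Service from Jun 19, 2016 to 2019-07-16: 1122 days.
Supplemental Life Insurance — status contractor ✗ (requires full-time) → not eligible.
Travel Insurance — status contractor ✓ (not excluded); service 1122 days ≥ 1 year (≈365 days) ✓; rating 5 ≥ 3 ✓; not eligible for Supplemental Life Insurance ✗ → not eligible.
Bereavement Leave — service 1122 days < 5 years (≈1825 days) ✗ → not eligible.
Volunteer Time Off — service 1122 days ≥ 3 years (≈1095 days) ✓; site Austin ✗ (not Dayton or Madison) → not eligible.
Spot Bonus Program — status contractor ✓ (not excluded); service 1122 days ≥ 90 days ✓; age 59 ≥ 18 ✓; rating 5 ≥ 3 ✓ → eligible.
Phone Allowance — service 1122 days ≥ 6 weeks (≈42 days) ✓; dept QA ✗ → not eligible.
Health Insurance — status contractor ✗ (excluded) → not eligible.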